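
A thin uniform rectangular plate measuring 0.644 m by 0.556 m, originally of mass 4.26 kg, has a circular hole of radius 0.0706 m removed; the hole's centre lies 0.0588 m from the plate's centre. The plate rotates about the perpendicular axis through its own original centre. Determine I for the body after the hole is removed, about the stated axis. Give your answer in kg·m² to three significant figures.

Unpierced body about its centre: I₀ = (1/12)M(a²+b²) = (1/12)(4.26)[(0.644)² + (0.556)²] = 0.25697 kg·m².
The removed disk has mass m = M·πr²/(ab) = (4.26)·π(0.0706)²/(0.644·0.556) = 0.1863 kg (same uniform areal density).
Its moment of inertia about the rotation axis (parallel-axis theorem): I_hole = (1/2)mr² + md² = (1/2)(0.1863)(0.0706)² + (0.1863)(0.0588)² = 0.0011084 kg·m².
Treating the hole as negative mass, I = I₀ − I_hole = 0.25697 − 0.0011084 = 0.25587 kg·m².

0.256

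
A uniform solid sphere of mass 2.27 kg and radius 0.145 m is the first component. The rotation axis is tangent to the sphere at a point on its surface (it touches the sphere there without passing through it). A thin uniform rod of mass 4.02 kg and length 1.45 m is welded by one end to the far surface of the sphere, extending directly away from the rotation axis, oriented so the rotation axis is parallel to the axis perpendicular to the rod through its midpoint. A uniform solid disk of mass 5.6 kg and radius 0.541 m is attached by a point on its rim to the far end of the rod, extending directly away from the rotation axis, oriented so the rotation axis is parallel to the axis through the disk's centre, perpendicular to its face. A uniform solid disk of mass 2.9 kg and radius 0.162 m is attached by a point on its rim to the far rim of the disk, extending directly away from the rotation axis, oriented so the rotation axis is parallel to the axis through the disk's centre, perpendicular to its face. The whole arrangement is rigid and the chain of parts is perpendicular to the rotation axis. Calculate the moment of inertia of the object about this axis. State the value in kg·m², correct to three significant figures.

Solid sphere: I_cm = (2/5)MR² = (2/5)(2.27)(0.145)² = 0.019091 kg·m²; centre at d = 0.145 m, so I = I_cm + Md² gives I = 0.019091 + (2.27)(0.145)² = 0.066817 kg·m².
Thin rod: I_cm = (1/12)ML² = (1/12)(4.02)(1.45)² = 0.70434 kg·m²; centre at d = 0.145 + 0.145 + 0.725 = 1.015 m, so I = I_cm + Md² gives I = 0.70434 + (4.02)(1.015)² = 4.8458 kg·m².
Solid disk: I_cm = (1/2)MR² = (1/2)(5.6)(0.541)² = 0.81951 kg·m²; centre at d = 0.145 + 0.145 + 0.725 + 0.725 + 0.541 = 2.281 m, so I = I_cm + Md² gives I = 0.81951 + (5.6)(2.281)² = 29.956 kg·m².
Solid disk: I_cm = (1/2)MR² = (1/2)(2.9)(0.162)² = 0.038054 kg·m²; centre at d = 0.145 + 0.145 + 0.725 + 0.725 + 0.541 + 0.541 + 0.162 = 2.984 m, so I = I_cm + Md² gives I = 0.038054 + (2.9)(2.984)² = 25.86 kg·m².
Total I = 0.066817 + 4.8458 + 29.956 + 25.86 = 60.729 kg·m².

60.7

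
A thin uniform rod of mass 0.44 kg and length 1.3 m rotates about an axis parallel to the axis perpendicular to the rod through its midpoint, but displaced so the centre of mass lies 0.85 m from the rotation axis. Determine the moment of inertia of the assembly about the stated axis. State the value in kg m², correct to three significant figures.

0.380

I_cm = (1/12)ML² = (1/12)(0.44)(1.3)² = 0.061967 kg m²; centre at d = 0.85 m, so I = I_cm + Md² gives I = 0.061967 + (0.44)(0.85)² = 0.37987 kg m².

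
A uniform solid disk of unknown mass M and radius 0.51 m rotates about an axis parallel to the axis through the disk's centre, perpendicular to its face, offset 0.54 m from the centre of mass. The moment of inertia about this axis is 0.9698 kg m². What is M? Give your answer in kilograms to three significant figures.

2.30

I = I_cm + Md² = (1/2)MR² + Md² = M·[0.5·(0.51)² + (0.54)²] = M·0.42165.
So M = 0.9698 / 0.42165 = 2.3 kg.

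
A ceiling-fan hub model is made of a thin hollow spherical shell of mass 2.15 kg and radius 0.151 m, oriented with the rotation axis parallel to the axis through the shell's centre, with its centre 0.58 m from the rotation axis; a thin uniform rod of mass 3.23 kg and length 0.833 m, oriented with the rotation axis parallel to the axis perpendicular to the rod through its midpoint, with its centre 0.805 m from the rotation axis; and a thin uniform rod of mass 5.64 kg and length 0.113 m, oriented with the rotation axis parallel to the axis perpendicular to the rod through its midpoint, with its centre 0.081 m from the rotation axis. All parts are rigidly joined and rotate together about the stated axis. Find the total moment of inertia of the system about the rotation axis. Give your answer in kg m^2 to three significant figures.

Spherical shell: I_cm = (2/3)MR² = (2/3)(2.15)(0.151)² = 0.032681 kg m^2; centre at d = 0.58 m, so I = I_cm + Md² gives I = 0.032681 + (2.15)(0.58)² = 0.75594 kg m^2.
Thin rod: I_cm = (1/12)ML² = (1/12)(3.23)(0.833)² = 0.18677 kg m^2; centre at d = 0.805 m, so I = I_cm + Md² gives I = 0.18677 + (3.23)(0.805)² = 2.2799 kg m^2.
Thin rod: I_cm = (1/12)ML² = (1/12)(5.64)(0.113)² = 0.0060014 kg m^2; centre at d = 0.081 m, so I = I_cm + Md² gives I = 0.0060014 + (5.64)(0.081)² = 0.043005 kg m^2.
Total I = 0.75594 + 2.2799 + 0.043005 = 3.0788 kg m^2.

3.08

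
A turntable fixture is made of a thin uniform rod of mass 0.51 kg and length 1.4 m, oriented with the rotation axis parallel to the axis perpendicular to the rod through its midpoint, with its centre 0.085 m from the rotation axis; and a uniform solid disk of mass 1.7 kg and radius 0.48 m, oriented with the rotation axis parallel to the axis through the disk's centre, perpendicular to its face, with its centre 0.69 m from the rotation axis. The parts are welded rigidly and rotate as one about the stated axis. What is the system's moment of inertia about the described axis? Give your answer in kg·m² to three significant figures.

Thin rod: I_cm = (1/12)ML² = (1/12)(0.51)(1.4)² = 0.0833 kg·m²; centre at d = 0.085 m, so I = I_cm + Md² gives I = 0.0833 + (0.51)(0.085)² = 0.086985 kg·m².
Solid disk: I_cm = (1/2)MR² = (1/2)(1.7)(0.48)² = 0.19584 kg·m²; centre at d = 0.69 m, so I = I_cm + Md² gives I = 0.19584 + (1.7)(0.69)² = 1.0052 kg·m².
Total I = 0.086985 + 1.0052 = 1.0922 kg·m².

1.09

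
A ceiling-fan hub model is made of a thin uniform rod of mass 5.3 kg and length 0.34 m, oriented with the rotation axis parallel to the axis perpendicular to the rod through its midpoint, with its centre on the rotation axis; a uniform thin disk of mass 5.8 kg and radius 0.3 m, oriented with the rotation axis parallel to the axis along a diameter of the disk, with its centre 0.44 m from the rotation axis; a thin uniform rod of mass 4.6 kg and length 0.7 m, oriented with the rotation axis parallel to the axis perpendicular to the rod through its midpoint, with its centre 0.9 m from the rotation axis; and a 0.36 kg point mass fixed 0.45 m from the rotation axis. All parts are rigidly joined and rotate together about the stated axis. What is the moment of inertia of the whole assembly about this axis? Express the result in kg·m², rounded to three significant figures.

Thin rod: I_cm = (1/12)ML² = (1/12)(5.3)(0.34)² = 0.051057 kg·m²; axis through the centre, so I = 0.051057 kg·m².
Thin disk: I_cm = (1/4)MR² = (1/4)(5.8)(0.3)² = 0.1305 kg·m²; centre at d = 0.44 m, so I = I_cm + Md² gives I = 0.1305 + (5.8)(0.44)² = 1.2534 kg·m².
Thin rod: I_cm = (1/12)ML² = (1/12)(4.6)(0.7)² = 0.18783 kg·m²; centre at d = 0.9 m, so I = I_cm + Md² gives I = 0.18783 + (4.6)(0.9)² = 3.9138 kg·m².
Point mass: I_cm = 0; centre at d = 0.45 m, so I = I_cm + Md² gives I = 0 + (0.36)(0.45)² = 0.0729 kg·m².
Total I = 0.051057 + 1.2534 + 3.9138 + 0.0729 = 5.2912 kg·m².

5.29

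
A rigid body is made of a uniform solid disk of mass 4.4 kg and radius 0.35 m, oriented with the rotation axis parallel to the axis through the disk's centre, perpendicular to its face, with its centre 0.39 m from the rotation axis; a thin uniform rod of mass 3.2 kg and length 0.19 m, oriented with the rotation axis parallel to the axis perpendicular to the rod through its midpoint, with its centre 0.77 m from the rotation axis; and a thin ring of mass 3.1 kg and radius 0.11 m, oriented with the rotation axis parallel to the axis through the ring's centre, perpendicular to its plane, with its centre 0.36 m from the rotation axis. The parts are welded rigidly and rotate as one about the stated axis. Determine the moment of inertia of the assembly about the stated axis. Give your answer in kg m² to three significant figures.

Solid disk: I_cm = (1/2)MR² = (1/2)(4.4)(0.35)² = 0.2695 kg m²; centre at d = 0.39 m, so the parallel axis theorem gives I = 0.2695 + (4.4)(0.39)² = 0.93874 kg m².
Thin rod: I_cm = (1/12)ML² = (1/12)(3.2)(0.19)² = 0.0096267 kg m²; centre at d = 0.77 m, so the parallel axis theorem gives I = 0.0096267 + (3.2)(0.77)² = 1.9069 kg m².
Thin ring: I_cm = MR² = (3.1)(0.11)² = 0.03751 kg m²; centre at d = 0.36 m, so the parallel axis theorem gives I = 0.03751 + (3.1)(0.36)² = 0.43927 kg m².
Total I = 0.93874 + 1.9069 + 0.43927 = 3.2849 kg m².

3.28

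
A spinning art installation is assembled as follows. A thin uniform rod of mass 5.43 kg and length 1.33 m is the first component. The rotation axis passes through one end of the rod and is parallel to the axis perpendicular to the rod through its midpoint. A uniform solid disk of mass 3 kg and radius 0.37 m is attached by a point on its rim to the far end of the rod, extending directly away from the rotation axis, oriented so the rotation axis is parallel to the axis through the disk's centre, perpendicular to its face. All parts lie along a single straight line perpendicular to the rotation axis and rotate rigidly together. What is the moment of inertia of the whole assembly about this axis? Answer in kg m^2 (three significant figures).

12.1

Thin rod: I_cm = (1/12)ML² = (1/12)(5.43)(1.33)² = 0.80043 kg m^2; centre at d = 0.665 m, so the parallel axis theorem gives I = 0.80043 + (5.43)(0.665)² = 3.2017 kg m^2.
Solid disk: I_cm = (1/2)MR² = (1/2)(3)(0.37)² = 0.20535 kg m^2; centre at d = 0.665 + 0.665 + 0.37 = 1.7 m, so the parallel axis theorem gives I = 0.20535 + (3)(1.7)² = 8.8754 kg m^2.
Total I = 3.2017 + 8.8754 = 12.077 kg m^2.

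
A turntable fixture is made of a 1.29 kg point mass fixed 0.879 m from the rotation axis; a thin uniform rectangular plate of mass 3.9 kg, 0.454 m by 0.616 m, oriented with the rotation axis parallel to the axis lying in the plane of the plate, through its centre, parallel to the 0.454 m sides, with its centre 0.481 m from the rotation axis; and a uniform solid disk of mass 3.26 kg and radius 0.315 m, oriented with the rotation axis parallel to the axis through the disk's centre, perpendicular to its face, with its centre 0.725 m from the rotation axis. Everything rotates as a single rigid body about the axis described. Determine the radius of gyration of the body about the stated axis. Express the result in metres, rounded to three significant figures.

0.679

Point mass: I_cm = 0; centre at d = 0.879 m, so the parallel axis theorem gives I = 0 + (1.29)(0.879)² = 0.99671 kg m².
Rectangular plate: I_cm = (1/12)Mb² = (1/12)(3.9)(0.616)² = 0.12332 kg m²; centre at d = 0.481 m, so the parallel axis theorem gives I = 0.12332 + (3.9)(0.481)² = 1.0256 kg m².
Solid disk: I_cm = (1/2)MR² = (1/2)(3.26)(0.315)² = 0.16174 kg m²; centre at d = 0.725 m, so the parallel axis theorem gives I = 0.16174 + (3.26)(0.725)² = 1.8753 kg m².
Total I = 3.8976 kg m²; total mass M = 8.45 kg.
k = √(I/M) = √(3.8976/8.45) = 0.67916 m.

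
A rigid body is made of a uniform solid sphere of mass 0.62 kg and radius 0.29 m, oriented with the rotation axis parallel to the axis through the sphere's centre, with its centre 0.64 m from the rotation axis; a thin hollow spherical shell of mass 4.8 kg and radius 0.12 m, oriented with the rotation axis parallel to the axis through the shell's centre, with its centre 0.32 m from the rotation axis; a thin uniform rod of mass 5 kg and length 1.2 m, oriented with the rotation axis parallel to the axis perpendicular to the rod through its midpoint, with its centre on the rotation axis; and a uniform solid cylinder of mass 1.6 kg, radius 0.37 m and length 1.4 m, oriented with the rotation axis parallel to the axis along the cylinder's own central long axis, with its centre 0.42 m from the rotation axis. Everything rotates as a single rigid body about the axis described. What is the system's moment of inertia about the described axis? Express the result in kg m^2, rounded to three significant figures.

Solid sphere: I_cm = (2/5)MR² = (2/5)(0.62)(0.29)² = 0.020857 kg m^2; centre at d = 0.64 m, so the parallel axis theorem gives I = 0.020857 + (0.62)(0.64)² = 0.27481 kg m^2.
Spherical shell: I_cm = (2/3)MR² = (2/3)(4.8)(0.12)² = 0.04608 kg m^2; centre at d = 0.32 m, so the parallel axis theorem gives I = 0.04608 + (4.8)(0.32)² = 0.5376 kg m^2.
Thin rod: I_cm = (1/12)ML² = (1/12)(5)(1.2)² = 0.6 kg m^2; axis through the centre, so I = 0.6 kg m^2.
Solid cylinder: I_cm = (1/2)MR² = (1/2)(1.6)(0.37)² = 0.10952 kg m^2; centre at d = 0.42 m, so the parallel axis theorem gives I = 0.10952 + (1.6)(0.42)² = 0.39176 kg m^2.
Total I = 0.27481 + 0.5376 + 0.6 + 0.39176 = 1.8042 kg m^2.

1.80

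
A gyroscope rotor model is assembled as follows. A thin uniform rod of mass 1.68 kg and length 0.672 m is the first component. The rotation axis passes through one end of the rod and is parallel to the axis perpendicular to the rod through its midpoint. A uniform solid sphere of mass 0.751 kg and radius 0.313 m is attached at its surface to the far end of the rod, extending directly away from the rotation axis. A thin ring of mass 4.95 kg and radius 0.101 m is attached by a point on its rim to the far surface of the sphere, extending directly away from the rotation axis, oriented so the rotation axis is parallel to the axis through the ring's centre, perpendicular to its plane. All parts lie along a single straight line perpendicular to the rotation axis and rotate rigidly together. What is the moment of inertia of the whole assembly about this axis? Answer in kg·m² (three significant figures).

10.7

Thin rod: I_cm = (1/12)ML² = (1/12)(1.68)(0.672)² = 0.063222 kg·m²; centre at d = 0.336 m, so I = I_cm + Md² gives I = 0.063222 + (1.68)(0.336)² = 0.25289 kg·m².
Solid sphere: I_cm = (2/5)MR² = (2/5)(0.751)(0.313)² = 0.02943 kg·m²; centre at d = 0.336 + 0.336 + 0.313 = 0.985 m, so I = I_cm + Md² gives I = 0.02943 + (0.751)(0.985)² = 0.75807 kg·m².
Thin ring: I_cm = MR² = (4.95)(0.101)² = 0.050495 kg·m²; centre at d = 0.336 + 0.336 + 0.313 + 0.313 + 0.101 = 1.399 m, so I = I_cm + Md² gives I = 0.050495 + (4.95)(1.399)² = 9.7386 kg·m².
Total I = 0.25289 + 0.75807 + 9.7386 = 10.75 kg·m².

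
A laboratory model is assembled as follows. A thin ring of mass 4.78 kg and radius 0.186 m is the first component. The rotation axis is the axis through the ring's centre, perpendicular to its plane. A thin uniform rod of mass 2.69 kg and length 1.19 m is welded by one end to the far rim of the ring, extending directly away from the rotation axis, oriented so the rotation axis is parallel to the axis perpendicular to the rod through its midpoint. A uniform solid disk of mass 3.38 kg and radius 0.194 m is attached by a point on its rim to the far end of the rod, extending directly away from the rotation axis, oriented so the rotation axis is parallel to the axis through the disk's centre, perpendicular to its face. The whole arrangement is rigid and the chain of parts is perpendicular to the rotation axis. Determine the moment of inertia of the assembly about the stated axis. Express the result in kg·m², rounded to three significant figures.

Thin ring: I_cm = MR² = (4.78)(0.186)² = 0.16537 kg·m²; axis through the centre, so I = 0.16537 kg·m².
Thin rod: I_cm = (1/12)ML² = (1/12)(2.69)(1.19)² = 0.31744 kg·m²; centre at d = 0.186 + 0.595 = 0.781 m, so the parallel axis theorem gives I = 0.31744 + (2.69)(0.781)² = 1.9582 kg·m².
Solid disk: I_cm = (1/2)MR² = (1/2)(3.38)(0.194)² = 0.063605 kg·m²; centre at d = 0.186 + 0.595 + 0.595 + 0.194 = 1.57 m, so the parallel axis theorem gives I = 0.063605 + (3.38)(1.57)² = 8.395 kg·m².
Total I = 0.16537 + 1.9582 + 8.395 = 10.519 kg·m².

10.5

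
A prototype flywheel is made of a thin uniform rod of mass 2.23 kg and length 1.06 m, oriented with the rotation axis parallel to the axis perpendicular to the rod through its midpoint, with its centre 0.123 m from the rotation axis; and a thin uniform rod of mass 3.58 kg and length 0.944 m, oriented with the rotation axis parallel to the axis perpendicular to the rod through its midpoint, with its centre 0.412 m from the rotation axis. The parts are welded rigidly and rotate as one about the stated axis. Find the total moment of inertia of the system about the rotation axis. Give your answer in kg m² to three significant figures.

1.12

Thin rod: I_cm = (1/12)ML² = (1/12)(2.23)(1.06)² = 0.2088 kg m²; centre at d = 0.123 m, so I = I_cm + Md² gives I = 0.2088 + (2.23)(0.123)² = 0.24254 kg m².
Thin rod: I_cm = (1/12)ML² = (1/12)(3.58)(0.944)² = 0.26586 kg m²; centre at d = 0.412 m, so I = I_cm + Md² gives I = 0.26586 + (3.58)(0.412)² = 0.87354 kg m².
Total I = 0.24254 + 0.87354 = 1.1161 kg m².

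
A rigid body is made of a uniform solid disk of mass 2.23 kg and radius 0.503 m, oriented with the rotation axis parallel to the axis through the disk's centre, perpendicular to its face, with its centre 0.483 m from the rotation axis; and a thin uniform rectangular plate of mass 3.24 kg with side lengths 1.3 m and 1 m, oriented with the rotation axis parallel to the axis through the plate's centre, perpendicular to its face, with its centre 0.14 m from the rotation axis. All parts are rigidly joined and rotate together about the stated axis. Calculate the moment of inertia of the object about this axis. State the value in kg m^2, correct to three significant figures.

1.59

Solid disk: I_cm = (1/2)MR² = (1/2)(2.23)(0.503)² = 0.28211 kg m^2; centre at d = 0.483 m, so I = I_cm + Md² gives I = 0.28211 + (2.23)(0.483)² = 0.80234 kg m^2.
Rectangular plate: I_cm = (1/12)M(a²+b²) = (1/12)(3.24)[(1.3)² + (1)²] = 0.7263 kg m^2; centre at d = 0.14 m, so I = I_cm + Md² gives I = 0.7263 + (3.24)(0.14)² = 0.7898 kg m^2.
Total I = 0.80234 + 0.7898 = 1.5921 kg m^2.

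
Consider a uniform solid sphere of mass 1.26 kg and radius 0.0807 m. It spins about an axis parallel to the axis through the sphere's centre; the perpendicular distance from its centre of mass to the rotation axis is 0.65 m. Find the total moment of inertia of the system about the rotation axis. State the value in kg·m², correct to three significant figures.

0.536

I_cm = (2/5)MR² = (2/5)(1.26)(0.0807)² = 0.0032823 kg·m²; centre at d = 0.65 m, so I = I_cm + Md² gives I = 0.0032823 + (1.26)(0.65)² = 0.53563 kg·m².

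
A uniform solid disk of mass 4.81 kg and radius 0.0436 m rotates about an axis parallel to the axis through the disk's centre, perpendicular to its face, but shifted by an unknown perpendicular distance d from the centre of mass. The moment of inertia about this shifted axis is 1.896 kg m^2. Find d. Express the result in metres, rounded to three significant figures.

About the centre-of-mass axis, I_cm = (1/2)MR² = (1/2)(4.81)(0.0436)² = 0.0045718 kg m^2.
Parallel axis theorem: I = I_cm + Md², so Md² = 1.896 − 0.0045718 = 1.8914 kg m^2.
d = √(1.8914 / 4.81) = 0.62708 m.

0.627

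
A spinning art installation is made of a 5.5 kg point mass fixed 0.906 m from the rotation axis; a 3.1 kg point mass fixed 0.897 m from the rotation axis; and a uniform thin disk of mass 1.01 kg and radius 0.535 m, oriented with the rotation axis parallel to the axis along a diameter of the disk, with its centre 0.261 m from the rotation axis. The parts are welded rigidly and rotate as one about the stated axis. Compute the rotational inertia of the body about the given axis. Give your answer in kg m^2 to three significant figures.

Point mass: I_cm = 0; centre at d = 0.906 m, so I = I_cm + Md² gives I = 0 + (5.5)(0.906)² = 4.5146 kg m^2.
Point mass: I_cm = 0; centre at d = 0.897 m, so I = I_cm + Md² gives I = 0 + (3.1)(0.897)² = 2.4943 kg m^2.
Thin disk: I_cm = (1/4)MR² = (1/4)(1.01)(0.535)² = 0.072272 kg m^2; centre at d = 0.261 m, so I = I_cm + Md² gives I = 0.072272 + (1.01)(0.261)² = 0.14107 kg m^2.
Total I = 4.5146 + 2.4943 + 0.14107 = 7.15 kg m^2.

7.15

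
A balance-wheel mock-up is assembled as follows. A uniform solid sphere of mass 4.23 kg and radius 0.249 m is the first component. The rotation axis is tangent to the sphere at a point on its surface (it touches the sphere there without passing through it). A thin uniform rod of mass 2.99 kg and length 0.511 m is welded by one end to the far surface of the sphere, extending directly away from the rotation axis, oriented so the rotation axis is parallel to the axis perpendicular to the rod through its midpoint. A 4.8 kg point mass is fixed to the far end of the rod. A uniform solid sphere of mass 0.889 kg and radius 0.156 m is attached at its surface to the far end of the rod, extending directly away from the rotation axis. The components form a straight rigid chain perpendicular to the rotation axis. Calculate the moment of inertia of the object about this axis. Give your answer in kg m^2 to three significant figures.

Solid sphere: I_cm = (2/5)MR² = (2/5)(4.23)(0.249)² = 0.10491 kg m^2; centre at d = 0.249 m, so the parallel axis theorem gives I = 0.10491 + (4.23)(0.249)² = 0.36717 kg m^2.
Thin rod: I_cm = (1/12)ML² = (1/12)(2.99)(0.511)² = 0.065063 kg m^2; centre at d = 0.249 + 0.249 + 0.2555 = 0.7535 m, so the parallel axis theorem gives I = 0.065063 + (2.99)(0.7535)² = 1.7627 kg m^2.
Point mass: I_cm = 0; centre at d = 0.249 + 0.249 + 0.2555 + 0.2555 = 1.009 m, so the parallel axis theorem gives I = 0 + (4.8)(1.009)² = 4.8868 kg m^2.
Solid sphere: I_cm = (2/5)MR² = (2/5)(0.889)(0.156)² = 0.0086539 kg m^2; centre at d = 0.249 + 0.249 + 0.2555 + 0.2555 + 0.156 = 1.165 m, so the parallel axis theorem gives I = 0.0086539 + (0.889)(1.165)² = 1.2152 kg m^2.
Total I = 0.36717 + 1.7627 + 4.8868 + 1.2152 = 8.2319 kg m^2.

8.23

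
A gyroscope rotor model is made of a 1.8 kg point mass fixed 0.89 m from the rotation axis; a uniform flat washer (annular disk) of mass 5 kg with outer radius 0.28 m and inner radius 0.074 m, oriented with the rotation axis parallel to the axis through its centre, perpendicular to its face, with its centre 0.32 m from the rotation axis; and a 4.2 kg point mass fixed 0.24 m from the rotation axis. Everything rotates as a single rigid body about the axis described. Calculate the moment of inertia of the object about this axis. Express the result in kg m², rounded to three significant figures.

2.39

Point mass: I_cm = 0; centre at d = 0.89 m, so the parallel axis theorem gives I = 0 + (1.8)(0.89)² = 1.4258 kg m².
Annular disk: I_cm = (1/2)M(R²+r²) = (1/2)(5)[(0.28)² + (0.074)²] = 0.20969 kg m²; centre at d = 0.32 m, so the parallel axis theorem gives I = 0.20969 + (5)(0.32)² = 0.72169 kg m².
Point mass: I_cm = 0; centre at d = 0.24 m, so the parallel axis theorem gives I = 0 + (4.2)(0.24)² = 0.24192 kg m².
Total I = 1.4258 + 0.72169 + 0.24192 = 2.3894 kg m².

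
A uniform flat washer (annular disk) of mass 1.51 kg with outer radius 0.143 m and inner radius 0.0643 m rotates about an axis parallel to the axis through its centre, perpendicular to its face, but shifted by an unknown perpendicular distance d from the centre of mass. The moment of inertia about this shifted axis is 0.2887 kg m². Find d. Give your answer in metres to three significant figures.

About the centre-of-mass axis, I_cm = (1/2)M(R²+r²) = (1/2)(1.51)[(0.143)² + (0.0643)²] = 0.018561 kg m².
Parallel axis theorem: I = I_cm + Md², so Md² = 0.2887 − 0.018561 = 0.27014 kg m².
d = √(0.27014 / 1.51) = 0.42297 m.

0.423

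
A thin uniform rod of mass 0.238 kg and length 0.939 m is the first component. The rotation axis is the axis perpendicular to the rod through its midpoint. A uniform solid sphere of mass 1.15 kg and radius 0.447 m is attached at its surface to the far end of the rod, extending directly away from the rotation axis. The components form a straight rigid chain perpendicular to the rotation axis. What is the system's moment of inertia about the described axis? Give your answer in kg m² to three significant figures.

1.08

Thin rod: I_cm = (1/12)ML² = (1/12)(0.238)(0.939)² = 0.017487 kg m²; axis through the centre, so I = 0.017487 kg m².
Solid sphere: I_cm = (2/5)MR² = (2/5)(1.15)(0.447)² = 0.091912 kg m²; centre at d = 0.4695 + 0.447 = 0.9165 m, so I = I_cm + Md² gives I = 0.091912 + (1.15)(0.9165)² = 1.0579 kg m².
Total I = 0.017487 + 1.0579 = 1.0754 kg m².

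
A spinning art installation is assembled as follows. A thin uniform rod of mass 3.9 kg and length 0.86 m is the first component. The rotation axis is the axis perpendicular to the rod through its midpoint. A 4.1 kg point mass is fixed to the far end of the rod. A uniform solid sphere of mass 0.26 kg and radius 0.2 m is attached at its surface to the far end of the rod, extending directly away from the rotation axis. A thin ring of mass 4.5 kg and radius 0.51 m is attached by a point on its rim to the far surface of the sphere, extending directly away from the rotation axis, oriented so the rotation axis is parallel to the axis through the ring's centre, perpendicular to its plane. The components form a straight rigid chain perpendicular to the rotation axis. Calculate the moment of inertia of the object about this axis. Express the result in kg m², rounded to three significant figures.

Thin rod: I_cm = (1/12)ML² = (1/12)(3.9)(0.86)² = 0.24037 kg m²; axis through the centre, so I = 0.24037 kg m².
Point mass: I_cm = 0; centre at d = 0.43 m, so the parallel axis theorem gives I = 0 + (4.1)(0.43)² = 0.75809 kg m².
Solid sphere: I_cm = (2/5)MR² = (2/5)(0.26)(0.2)² = 0.00416 kg m²; centre at d = 0.43 + 0.2 = 0.63 m, so the parallel axis theorem gives I = 0.00416 + (0.26)(0.63)² = 0.10735 kg m².
Thin ring: I_cm = MR² = (4.5)(0.51)² = 1.1704 kg m²; centre at d = 0.43 + 0.2 + 0.2 + 0.51 = 1.34 m, so the parallel axis theorem gives I = 1.1704 + (4.5)(1.34)² = 9.2507 kg m².
Total I = 0.24037 + 0.75809 + 0.10735 + 9.2507 = 10.356 kg m².

10.4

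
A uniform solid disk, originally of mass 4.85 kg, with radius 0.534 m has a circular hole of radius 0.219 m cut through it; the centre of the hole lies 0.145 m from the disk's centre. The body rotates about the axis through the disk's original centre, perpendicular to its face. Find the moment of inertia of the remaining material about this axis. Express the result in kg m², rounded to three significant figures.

Unpierced body about its centre: I₀ = (1/2)MR² = (1/2)(4.85)(0.534)² = 0.6915 kg m².
The removed disk has mass m = M·(r/R)² = (4.85)(0.219/0.534)² = 0.81573 kg (same uniform areal density).
Its moment of inertia about the rotation axis (parallel-axis theorem): I_hole = (1/2)mr² + md² = (1/2)(0.81573)(0.219)² + (0.81573)(0.145)² = 0.036712 kg m².
Treating the hole as negative mass, I = I₀ − I_hole = 0.6915 − 0.036712 = 0.65479 kg m².

0.655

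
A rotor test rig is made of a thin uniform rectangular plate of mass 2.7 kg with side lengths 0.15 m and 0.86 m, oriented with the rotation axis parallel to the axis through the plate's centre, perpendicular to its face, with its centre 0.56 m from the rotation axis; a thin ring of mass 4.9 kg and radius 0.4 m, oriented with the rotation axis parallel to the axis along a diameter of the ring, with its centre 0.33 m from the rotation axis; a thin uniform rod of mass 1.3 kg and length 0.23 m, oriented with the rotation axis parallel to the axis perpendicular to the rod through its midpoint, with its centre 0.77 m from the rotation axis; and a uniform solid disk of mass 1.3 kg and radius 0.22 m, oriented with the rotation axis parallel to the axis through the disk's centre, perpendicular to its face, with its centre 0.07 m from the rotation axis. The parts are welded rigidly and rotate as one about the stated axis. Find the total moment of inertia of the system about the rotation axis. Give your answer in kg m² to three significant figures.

Rectangular plate: I_cm = (1/12)M(a²+b²) = (1/12)(2.7)[(0.15)² + (0.86)²] = 0.17147 kg m²; centre at d = 0.56 m, so the parallel axis theorem gives I = 0.17147 + (2.7)(0.56)² = 1.0182 kg m².
Thin ring: I_cm = (1/2)MR² = (1/2)(4.9)(0.4)² = 0.392 kg m²; centre at d = 0.33 m, so the parallel axis theorem gives I = 0.392 + (4.9)(0.33)² = 0.92561 kg m².
Thin rod: I_cm = (1/12)ML² = (1/12)(1.3)(0.23)² = 0.0057308 kg m²; centre at d = 0.77 m, so the parallel axis theorem gives I = 0.0057308 + (1.3)(0.77)² = 0.7765 kg m².
Solid disk: I_cm = (1/2)MR² = (1/2)(1.3)(0.22)² = 0.03146 kg m²; centre at d = 0.07 m, so the parallel axis theorem gives I = 0.03146 + (1.3)(0.07)² = 0.03783 kg m².
Total I = 1.0182 + 0.92561 + 0.7765 + 0.03783 = 2.7581 kg m².

2.76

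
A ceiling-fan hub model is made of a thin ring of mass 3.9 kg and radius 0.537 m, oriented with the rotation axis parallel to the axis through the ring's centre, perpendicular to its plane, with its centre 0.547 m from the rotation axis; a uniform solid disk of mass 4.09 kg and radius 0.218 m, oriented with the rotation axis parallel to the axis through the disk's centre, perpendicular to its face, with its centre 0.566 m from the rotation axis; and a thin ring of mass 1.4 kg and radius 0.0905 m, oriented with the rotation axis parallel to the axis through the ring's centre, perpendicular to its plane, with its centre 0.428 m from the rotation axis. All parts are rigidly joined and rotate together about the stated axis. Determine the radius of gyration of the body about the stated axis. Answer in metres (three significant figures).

Thin ring: I_cm = MR² = (3.9)(0.537)² = 1.1246 kg m²; centre at d = 0.547 m, so the parallel axis theorem gives I = 1.1246 + (3.9)(0.547)² = 2.2916 kg m².
Solid disk: I_cm = (1/2)MR² = (1/2)(4.09)(0.218)² = 0.097187 kg m²; centre at d = 0.566 m, so the parallel axis theorem gives I = 0.097187 + (4.09)(0.566)² = 1.4074 kg m².
Thin ring: I_cm = MR² = (1.4)(0.0905)² = 0.011466 kg m²; centre at d = 0.428 m, so the parallel axis theorem gives I = 0.011466 + (1.4)(0.428)² = 0.26792 kg m².
Total I = 3.9669 kg m²; total mass M = 9.39 kg.
k = √(I/M) = √(3.9669/9.39) = 0.64997 m.

0.650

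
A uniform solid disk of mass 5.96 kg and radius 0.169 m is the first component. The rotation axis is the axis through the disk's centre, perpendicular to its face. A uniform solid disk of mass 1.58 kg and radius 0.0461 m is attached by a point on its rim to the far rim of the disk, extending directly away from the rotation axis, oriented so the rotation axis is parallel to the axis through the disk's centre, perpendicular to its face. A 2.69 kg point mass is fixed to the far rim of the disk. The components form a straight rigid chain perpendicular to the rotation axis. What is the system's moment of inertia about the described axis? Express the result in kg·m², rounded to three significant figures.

0.343

Solid disk: I_cm = (1/2)MR² = (1/2)(5.96)(0.169)² = 0.085112 kg·m²; axis through the centre, so I = 0.085112 kg·m².
Solid disk: I_cm = (1/2)MR² = (1/2)(1.58)(0.0461)² = 0.0016789 kg·m²; centre at d = 0.169 + 0.0461 = 0.2151 m, so I = I_cm + Md² gives I = 0.0016789 + (1.58)(0.2151)² = 0.074782 kg·m².
Point mass: I_cm = 0; centre at d = 0.169 + 0.0461 + 0.0461 = 0.2612 m, so I = I_cm + Md² gives I = 0 + (2.69)(0.2612)² = 0.18353 kg·m².
Total I = 0.085112 + 0.074782 + 0.18353 = 0.34342 kg·m².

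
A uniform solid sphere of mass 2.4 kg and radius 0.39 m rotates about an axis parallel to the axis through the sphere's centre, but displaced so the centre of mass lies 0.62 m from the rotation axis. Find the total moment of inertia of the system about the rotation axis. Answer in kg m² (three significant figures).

I_cm = (2/5)MR² = (2/5)(2.4)(0.39)² = 0.14602 kg m²; centre at d = 0.62 m, so the parallel axis theorem gives I = 0.14602 + (2.4)(0.62)² = 1.0686 kg m².

1.07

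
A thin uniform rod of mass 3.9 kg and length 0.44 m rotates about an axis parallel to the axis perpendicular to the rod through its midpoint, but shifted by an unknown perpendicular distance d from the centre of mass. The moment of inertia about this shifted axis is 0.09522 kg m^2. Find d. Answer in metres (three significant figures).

About the centre-of-mass axis, I_cm = (1/12)ML² = (1/12)(3.9)(0.44)² = 0.06292 kg m^2.
Parallel axis theorem: I = I_cm + Md², so Md² = 0.09522 − 0.06292 = 0.0323 kg m^2.
d = √(0.0323 / 3.9) = 0.091006 m.

0.0910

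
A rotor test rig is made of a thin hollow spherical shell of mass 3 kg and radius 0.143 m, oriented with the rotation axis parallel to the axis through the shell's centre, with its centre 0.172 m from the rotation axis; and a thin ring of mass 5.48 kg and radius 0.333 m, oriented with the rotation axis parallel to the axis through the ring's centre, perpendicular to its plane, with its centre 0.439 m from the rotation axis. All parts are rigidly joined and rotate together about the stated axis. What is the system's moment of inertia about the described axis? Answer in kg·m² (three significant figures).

Spherical shell: I_cm = (2/3)MR² = (2/3)(3)(0.143)² = 0.040898 kg·m²; centre at d = 0.172 m, so the parallel axis theorem gives I = 0.040898 + (3)(0.172)² = 0.12965 kg·m².
Thin ring: I_cm = MR² = (5.48)(0.333)² = 0.60767 kg·m²; centre at d = 0.439 m, so the parallel axis theorem gives I = 0.60767 + (5.48)(0.439)² = 1.6638 kg·m².
Total I = 0.12965 + 1.6638 = 1.7934 kg·m².

1.79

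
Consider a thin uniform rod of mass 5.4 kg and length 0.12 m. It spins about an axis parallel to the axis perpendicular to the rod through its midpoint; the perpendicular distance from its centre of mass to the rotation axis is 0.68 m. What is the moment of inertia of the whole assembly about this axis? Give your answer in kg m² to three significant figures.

2.50

I_cm = (1/12)ML² = (1/12)(5.4)(0.12)² = 0.00648 kg m²; centre at d = 0.68 m, so the parallel axis theorem gives I = 0.00648 + (5.4)(0.68)² = 2.5034 kg m².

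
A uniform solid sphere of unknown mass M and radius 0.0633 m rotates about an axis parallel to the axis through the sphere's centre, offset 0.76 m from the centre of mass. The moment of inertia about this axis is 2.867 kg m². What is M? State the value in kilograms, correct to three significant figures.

4.95

I = I_cm + Md² = (2/5)MR² + Md² = M·[0.4·(0.0633)² + (0.76)²] = M·0.5792.
So M = 2.867 / 0.5792 = 4.9499 kg.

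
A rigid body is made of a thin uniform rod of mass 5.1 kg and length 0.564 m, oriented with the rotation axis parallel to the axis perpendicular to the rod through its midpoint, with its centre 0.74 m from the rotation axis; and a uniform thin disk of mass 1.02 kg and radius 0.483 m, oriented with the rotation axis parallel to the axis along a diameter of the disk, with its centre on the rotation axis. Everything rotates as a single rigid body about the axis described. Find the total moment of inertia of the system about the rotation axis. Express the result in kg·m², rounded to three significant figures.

Thin rod: I_cm = (1/12)ML² = (1/12)(5.1)(0.564)² = 0.13519 kg·m²; centre at d = 0.74 m, so I = I_cm + Md² gives I = 0.13519 + (5.1)(0.74)² = 2.928 kg·m².
Thin disk: I_cm = (1/4)MR² = (1/4)(1.02)(0.483)² = 0.059489 kg·m²; axis through the centre, so I = 0.059489 kg·m².
Total I = 2.928 + 0.059489 = 2.9874 kg·m².

2.99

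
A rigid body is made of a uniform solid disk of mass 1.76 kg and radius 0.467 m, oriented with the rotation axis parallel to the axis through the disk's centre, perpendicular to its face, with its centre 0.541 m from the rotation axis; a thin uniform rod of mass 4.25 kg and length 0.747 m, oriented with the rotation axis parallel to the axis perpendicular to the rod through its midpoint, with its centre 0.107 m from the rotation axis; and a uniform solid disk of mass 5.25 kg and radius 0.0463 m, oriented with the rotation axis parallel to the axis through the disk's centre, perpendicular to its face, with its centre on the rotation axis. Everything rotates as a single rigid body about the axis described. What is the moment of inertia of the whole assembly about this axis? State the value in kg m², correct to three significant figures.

0.959

Solid disk: I_cm = (1/2)MR² = (1/2)(1.76)(0.467)² = 0.19192 kg m²; centre at d = 0.541 m, so the parallel axis theorem gives I = 0.19192 + (1.76)(0.541)² = 0.70704 kg m².
Thin rod: I_cm = (1/12)ML² = (1/12)(4.25)(0.747)² = 0.19763 kg m²; centre at d = 0.107 m, so the parallel axis theorem gives I = 0.19763 + (4.25)(0.107)² = 0.24629 kg m².
Solid disk: I_cm = (1/2)MR² = (1/2)(5.25)(0.0463)² = 0.0056272 kg m²; axis through the centre, so I = 0.0056272 kg m².
Total I = 0.70704 + 0.24629 + 0.0056272 = 0.95895 kg m².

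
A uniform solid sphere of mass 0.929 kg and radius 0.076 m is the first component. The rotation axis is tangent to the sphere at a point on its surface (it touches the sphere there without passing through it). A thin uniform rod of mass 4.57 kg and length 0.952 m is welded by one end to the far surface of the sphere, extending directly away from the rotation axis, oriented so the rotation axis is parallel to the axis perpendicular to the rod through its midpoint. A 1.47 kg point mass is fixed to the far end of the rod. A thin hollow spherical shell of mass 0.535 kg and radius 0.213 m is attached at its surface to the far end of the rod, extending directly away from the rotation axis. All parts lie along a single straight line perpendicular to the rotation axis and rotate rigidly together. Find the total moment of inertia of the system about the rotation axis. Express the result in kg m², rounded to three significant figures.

Solid sphere: I_cm = (2/5)MR² = (2/5)(0.929)(0.076)² = 0.0021464 kg m²; centre at d = 0.076 m, so the parallel axis theorem gives I = 0.0021464 + (0.929)(0.076)² = 0.0075123 kg m².
Thin rod: I_cm = (1/12)ML² = (1/12)(4.57)(0.952)² = 0.34515 kg m²; centre at d = 0.076 + 0.076 + 0.476 = 0.628 m, so the parallel axis theorem gives I = 0.34515 + (4.57)(0.628)² = 2.1475 kg m².
Point mass: I_cm = 0; centre at d = 0.076 + 0.076 + 0.476 + 0.476 = 1.104 m, so the parallel axis theorem gives I = 0 + (1.47)(1.104)² = 1.7917 kg m².
Spherical shell: I_cm = (2/3)MR² = (2/3)(0.535)(0.213)² = 0.016182 kg m²; centre at d = 0.076 + 0.076 + 0.476 + 0.476 + 0.213 = 1.317 m, so the parallel axis theorem gives I = 0.016182 + (0.535)(1.317)² = 0.94413 kg m².
Total I = 0.0075123 + 2.1475 + 1.7917 + 0.94413 = 4.8908 kg m².

4.89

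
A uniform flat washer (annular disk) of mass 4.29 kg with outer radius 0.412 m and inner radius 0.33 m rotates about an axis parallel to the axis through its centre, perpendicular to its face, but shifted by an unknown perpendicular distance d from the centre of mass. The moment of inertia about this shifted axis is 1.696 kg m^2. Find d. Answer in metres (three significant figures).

0.506

About the centre-of-mass axis, I_cm = (1/2)M(R²+r²) = (1/2)(4.29)[(0.412)² + (0.33)²] = 0.59769 kg m^2.
Parallel axis theorem: I = I_cm + Md², so Md² = 1.696 − 0.59769 = 1.0983 kg m^2.
d = √(1.0983 / 4.29) = 0.50598 m.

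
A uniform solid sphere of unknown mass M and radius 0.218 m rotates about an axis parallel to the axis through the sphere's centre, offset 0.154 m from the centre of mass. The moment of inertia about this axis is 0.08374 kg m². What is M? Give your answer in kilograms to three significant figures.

1.96

I = I_cm + Md² = (2/5)MR² + Md² = M·[0.4·(0.218)² + (0.154)²] = M·0.042726.
So M = 0.08374 / 0.042726 = 1.9599 kg.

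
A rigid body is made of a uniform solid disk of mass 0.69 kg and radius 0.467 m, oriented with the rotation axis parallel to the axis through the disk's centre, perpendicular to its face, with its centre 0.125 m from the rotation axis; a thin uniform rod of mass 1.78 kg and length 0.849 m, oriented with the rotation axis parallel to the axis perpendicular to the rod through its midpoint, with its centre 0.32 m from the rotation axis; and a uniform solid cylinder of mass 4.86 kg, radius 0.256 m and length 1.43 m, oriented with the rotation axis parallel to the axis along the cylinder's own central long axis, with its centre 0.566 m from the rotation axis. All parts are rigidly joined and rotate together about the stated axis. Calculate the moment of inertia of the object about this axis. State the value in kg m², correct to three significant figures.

Solid disk: I_cm = (1/2)MR² = (1/2)(0.69)(0.467)² = 0.075241 kg m²; centre at d = 0.125 m, so I = I_cm + Md² gives I = 0.075241 + (0.69)(0.125)² = 0.086022 kg m².
Thin rod: I_cm = (1/12)ML² = (1/12)(1.78)(0.849)² = 0.10692 kg m²; centre at d = 0.32 m, so I = I_cm + Md² gives I = 0.10692 + (1.78)(0.32)² = 0.28919 kg m².
Solid cylinder: I_cm = (1/2)MR² = (1/2)(4.86)(0.256)² = 0.15925 kg m²; centre at d = 0.566 m, so I = I_cm + Md² gives I = 0.15925 + (4.86)(0.566)² = 1.7162 kg m².
Total I = 0.086022 + 0.28919 + 1.7162 = 2.0914 kg m².

2.09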